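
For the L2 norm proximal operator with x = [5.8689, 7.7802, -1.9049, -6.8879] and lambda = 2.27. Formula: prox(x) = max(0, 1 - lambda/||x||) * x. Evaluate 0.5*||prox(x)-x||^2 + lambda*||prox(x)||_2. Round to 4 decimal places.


Step 1: Compute ||x||.
||x|| = 12.085
Step 2: Compute scaling factor.
scale = max(0, 1 - 2.27/12.085) = 0.8122
Step 3: prox(x) = [4.7665, 6.3188, -1.5471, -5.5941]
||prox(x)|| = 9.815
Step 4: Proximal objective.
0.5*||prox-x||^2 = 2.5765
lambda*||prox|| = 22.2801
Total = 24.8565


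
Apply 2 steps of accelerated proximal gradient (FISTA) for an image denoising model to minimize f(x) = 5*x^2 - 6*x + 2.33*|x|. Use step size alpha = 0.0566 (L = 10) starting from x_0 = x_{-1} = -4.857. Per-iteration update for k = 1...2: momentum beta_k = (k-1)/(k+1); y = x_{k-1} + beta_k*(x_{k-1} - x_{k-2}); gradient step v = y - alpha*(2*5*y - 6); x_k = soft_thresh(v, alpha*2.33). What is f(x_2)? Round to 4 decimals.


FISTA on f(x) = 5*x^2 - 6*x + 2.33*|x|
L = 10, alpha = 0.0566
Iteration 1: beta = 0.0, y = -4.857 + 0.0*(-4.857 + 4.857) = -4.857
  grad(y) = -54.57, v = y - alpha*grad = -1.7683
  prox(v) = soft_thresh(-1.7683, 0.1319) = -1.6365
Iteration 2: beta = 0.3333, y = -1.6365 + 0.3333*(-1.6365 + 4.857) = -0.5629
  grad(y) = -11.6295, v = y - alpha*grad = 0.0953
  prox(v) = soft_thresh(0.0953, 0.1319) = 0.0
f(x_2) = 5*0.0^2 - 6*0.0 + 2.33*|0.0| = 0.0


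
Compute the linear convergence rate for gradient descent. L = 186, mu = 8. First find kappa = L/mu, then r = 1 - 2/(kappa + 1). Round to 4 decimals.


Step 1: Compute the condition number.
kappa = L/mu = 186/8 = 23.25
Step 2: Compute the convergence rate.
r = 1 - 2/(kappa + 1) = 1 - 2*mu/(L + mu) = (L - mu)/(L + mu) = 178/194 = 0.9175


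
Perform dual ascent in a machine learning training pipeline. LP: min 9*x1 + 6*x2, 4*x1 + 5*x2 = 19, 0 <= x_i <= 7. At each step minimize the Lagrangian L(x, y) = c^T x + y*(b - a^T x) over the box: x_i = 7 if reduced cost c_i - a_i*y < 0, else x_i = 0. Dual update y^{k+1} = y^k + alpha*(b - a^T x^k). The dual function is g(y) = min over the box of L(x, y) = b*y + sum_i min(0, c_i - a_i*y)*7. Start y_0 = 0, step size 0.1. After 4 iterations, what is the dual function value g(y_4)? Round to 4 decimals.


Dual ascent for LP: min 9*x1 + 6*x2, 4*x1 + 5*x2 = 19, 0 <= x_i <= 7
Step 1: y^k = 0.0, reduced costs: (9.0, 6.0)
  x^k = (0.0, 0.0), subgradient = b - a^T x = 19.0
  y^{k+1} = 0.0 + 0.1*19.0 = 1.9
Step 2: y^k = 1.9, reduced costs: (1.4, -3.5)
  x^k = (0.0, 7.0), subgradient = b - a^T x = -16.0
  y^{k+1} = 1.9 + 0.1*-16.0 = 0.3
Step 3: y^k = 0.3, reduced costs: (7.8, 4.5)
  x^k = (0.0, 0.0), subgradient = b - a^T x = 19.0
  y^{k+1} = 0.3 + 0.1*19.0 = 2.2
Step 4: y^k = 2.2, reduced costs: (0.2, -5.0)
  x^k = (0.0, 7.0), subgradient = b - a^T x = -16.0
  y^{k+1} = 2.2 + 0.1*-16.0 = 0.6
Dual objective at y_4 = 0.6: reduced costs (6.6, 3.0), box minimizer x = (0.0, 0.0)
g(y_4) = b*y + (c1 - a1*y)*x1 + (c2 - a2*y)*x2 = 19*0.6 + 6.6*0.0 + 3.0*0.0 = 11.4 + 0.0 + 0.0 = 11.4


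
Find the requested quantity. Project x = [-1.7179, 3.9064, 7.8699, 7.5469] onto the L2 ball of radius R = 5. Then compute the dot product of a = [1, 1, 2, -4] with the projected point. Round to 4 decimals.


Step 1: Compute ||x|| (intermediates to 6 decimals).
||x|| = sqrt((-1.7179)^2 + 3.9064^2 + 7.8699^2 + 7.5469^2) = 11.709063
Step 2: Project.
Since ||x|| > R, scale = R/||x|| = 5/11.709063 = 0.42702, proj(x) = scale * x
proj(x) = [-0.733578, 1.668111, 3.360605, 3.222677]
Step 3: Dot product.
a^T * proj(x) = 1*(-0.733578) + 1*1.668111 + 2*3.360605 - 4*3.222677 = -5.235


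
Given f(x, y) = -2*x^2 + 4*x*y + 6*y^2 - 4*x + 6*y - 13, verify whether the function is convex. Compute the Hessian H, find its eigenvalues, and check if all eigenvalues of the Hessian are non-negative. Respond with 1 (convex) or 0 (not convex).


The Hessian of f(x,y) = -2*x^2 + 4*x*y + 6*y^2 - 4*x + 6*y - 13 is:
H = [[-4, 4], [4, 12]]
Trace = -4 + 12 = 8
Determinant = -4*12 - (4)^2 = -64
Discriminant = (8)^2 - 4*-64 = 320.0
Eigenvalues: lambda_1 = -4.9443, lambda_2 = 12.9443
The function is not convex.

0


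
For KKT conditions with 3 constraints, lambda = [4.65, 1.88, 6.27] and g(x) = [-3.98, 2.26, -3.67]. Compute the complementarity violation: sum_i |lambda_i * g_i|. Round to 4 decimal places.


KKT complementary slackness check:
lambda_1 * g_1 = 4.65 * -3.98 = -18.507
lambda_2 * g_2 = 1.88 * 2.26 = 4.2488
lambda_3 * g_3 = 6.27 * -3.67 = -23.0109
Total violation = 18.507 + 4.2488 + 23.0109 = 45.7667


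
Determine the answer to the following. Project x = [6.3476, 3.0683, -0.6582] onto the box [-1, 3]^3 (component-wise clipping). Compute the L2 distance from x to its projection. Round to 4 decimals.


Project each component onto [-1, 3].
clip(6.3476) = 3.0, clip(3.0683) = 3.0, clip(-0.6582) = -0.6582
Projection = [3.0, 3.0, -0.6582]
Squared diffs: [11.2064, 0.0047, 0.0]
Distance = sqrt(11.2111) = 3.3483


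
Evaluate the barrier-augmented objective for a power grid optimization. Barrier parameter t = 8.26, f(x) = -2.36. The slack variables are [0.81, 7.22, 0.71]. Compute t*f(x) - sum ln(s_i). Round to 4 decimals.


Step 1: Compute log-barrier.
ln values: [-0.2107, 1.9769, -0.3425]
phi = -(-0.2107 + 1.9769 - 0.3425) = -1.4236
Step 2: Compute augmented objective.
t*f(x) = 8.26*-2.36 = -19.4936
Total = -19.4936 - 1.4236 = -20.9172


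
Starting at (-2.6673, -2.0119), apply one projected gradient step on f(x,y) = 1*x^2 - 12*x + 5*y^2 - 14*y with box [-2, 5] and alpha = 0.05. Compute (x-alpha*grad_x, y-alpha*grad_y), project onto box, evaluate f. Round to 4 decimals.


Step 1: Compute gradient at (-2.6673, -2.0119).
grad_x = 2*1*-2.6673 - 12 = -17.3346
grad_y = 2*5*-2.0119 - 14 = -34.119
Step 2: Gradient step.
x_raw = -2.6673 - 0.05*-17.3346 = -1.8006
y_raw = -2.0119 - 0.05*-34.119 = -0.306
Step 3: Project onto [-2, 5].
x_proj = clip(-1.8006) = -1.8006
y_proj = clip(-0.306) = -0.306
Step 4: Evaluate f.
f(-1.8006, -0.306) = 29.6002


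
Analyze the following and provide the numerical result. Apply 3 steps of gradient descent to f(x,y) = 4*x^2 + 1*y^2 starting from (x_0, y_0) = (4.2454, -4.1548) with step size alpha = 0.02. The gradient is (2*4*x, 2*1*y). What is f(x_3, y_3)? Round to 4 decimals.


Gradient descent on f(x,y) = 4*x^2 + 1*y^2.
Starting point: (4.2454, -4.1548), alpha = 0.02
Step 1: grad_x = 2*4*4.2454 = 33.9632, grad_y = 2*1*-4.1548 = -8.3096
  x_1 = 4.2454 - 0.02*33.9632 = 3.5661
  y_1 = -4.1548 - 0.02*-8.3096 = -3.9886
Step 2: grad_x = 2*4*3.5661 = 28.5291, grad_y = 2*1*-3.9886 = -7.9772
  x_2 = 3.5661 - 0.02*28.5291 = 2.9956
  y_2 = -3.9886 - 0.02*-7.9772 = -3.8291
Step 3: grad_x = 2*4*2.9956 = 23.9644, grad_y = 2*1*-3.8291 = -7.6581
  x_3 = 2.9956 - 0.02*23.9644 = 2.5163
  y_3 = -3.8291 - 0.02*-7.6581 = -3.6759
f(2.5163, -3.6759) = 4*2.5163^2 + 1*(-3.6759)^2 = 38.8386


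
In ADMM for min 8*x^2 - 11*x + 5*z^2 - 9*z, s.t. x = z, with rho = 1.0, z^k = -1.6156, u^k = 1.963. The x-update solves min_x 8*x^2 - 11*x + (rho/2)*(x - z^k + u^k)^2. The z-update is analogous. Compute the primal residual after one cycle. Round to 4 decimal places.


ADMM iteration with rho = 1.0, z^k = -1.6156, u^k = 1.963
Step 1: x-update.
Minimize 8*x^2 - 11*x + (1.0/2)*(x + 1.6156 + 1.963)^2
FOC: (2*8 + 1.0)*x = 11 + 1.0*(-1.6156 - 1.963)
x^{k+1} = 0.4366
Step 2: z-update.
Minimize 5*z^2 - 9*z + (1.0/2)*(0.4366 - z + 1.963)^2
FOC: (2*5 + 1.0)*z = 9 + 1.0*(0.4366 + 1.963)
z^{k+1} = 1.0363
Step 3: u-update.
u^{k+1} = 1.963 + 0.4366 - 1.0363 = 1.3632
Step 4: Primal residual = |0.4366 - 1.0363| = 0.5998


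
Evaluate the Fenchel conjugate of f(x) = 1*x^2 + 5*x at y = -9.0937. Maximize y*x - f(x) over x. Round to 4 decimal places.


f*(y) = sup_x {y*x - a*x^2 - b*x} = sup_x {(y-b)*x - a*x^2}
FOC: (y - b) - 2a*x = 0 => x* = (y - b)/(2a)
x* = (-9.0937 - 5)/(2*1) = -7.0469
f*(-9.0937) = (y-b)^2/(4a) = (-9.0937 - 5)^2/(4*1)
= 198.6324/4 = 49.6581


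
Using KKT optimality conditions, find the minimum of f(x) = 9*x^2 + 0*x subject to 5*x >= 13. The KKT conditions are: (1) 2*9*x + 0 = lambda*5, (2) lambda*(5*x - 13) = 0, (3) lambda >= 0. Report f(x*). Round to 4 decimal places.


Step 1: Try lambda = 0 (constraint inactive).
x_unc = 0/(2*9) = 0.0
Check: 5*0.0 = 0.0 < 13 -- violated!
Step 2: Constraint must be active: 5*x = 13
x* = 13/5 = 2.6
lambda = (2*9*2.6 + 0)/5 = 9.36
Step 3: Compute optimal value.
f(x*) = 9*2.6^2 + 0*2.6 = 60.84


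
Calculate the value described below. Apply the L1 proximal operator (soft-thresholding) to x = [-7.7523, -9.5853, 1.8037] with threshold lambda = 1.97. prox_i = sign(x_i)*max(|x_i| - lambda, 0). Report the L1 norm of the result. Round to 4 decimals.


Soft-thresholding with lambda = 1.97:
prox(-7.7523) = sign(-7.7523)*max(|-7.7523| - 1.97, 0) = -5.7823
prox(-9.5853) = sign(-9.5853)*max(|-9.5853| - 1.97, 0) = -7.6153
prox(1.8037) = sign(1.8037)*max(|1.8037| - 1.97, 0) = 0.0
prox(x) = [-5.7823, -7.6153, 0.0]
||prox(x)||_1 = 5.7823 + 7.6153 + 0.0 = 13.3976


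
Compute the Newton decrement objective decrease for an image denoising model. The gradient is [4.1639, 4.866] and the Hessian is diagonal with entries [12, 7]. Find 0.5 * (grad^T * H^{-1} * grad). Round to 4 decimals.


Step 1: H is diagonal, so H^(-1) * g = [0.347, 0.6951].
Step 2: g^T H^(-1) g = sum_i g_i^2 / H_ii
  = (4.1639)^2/12 + (4.866)^2/7
  = 1.4448 + 3.3826 = 4.8274
Step 3: Objective decrease = 0.5 * g^T H^(-1) g = 2.4137


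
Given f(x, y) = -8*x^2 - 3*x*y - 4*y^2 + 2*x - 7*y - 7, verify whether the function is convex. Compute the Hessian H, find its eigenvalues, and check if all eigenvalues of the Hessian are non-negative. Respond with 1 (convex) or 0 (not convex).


The Hessian of f(x,y) = -8*x^2 - 3*x*y - 4*y^2 + 2*x - 7*y - 7 is:
H = [[-16, -3], [-3, -8]]
Trace = -16 - 8 = -24
Determinant = -16*-8 - (-3)^2 = 119
Discriminant = (-24)^2 - 4*119 = 100.0
Eigenvalues: lambda_1 = -17.0, lambda_2 = -7.0
The function is not convex.

0


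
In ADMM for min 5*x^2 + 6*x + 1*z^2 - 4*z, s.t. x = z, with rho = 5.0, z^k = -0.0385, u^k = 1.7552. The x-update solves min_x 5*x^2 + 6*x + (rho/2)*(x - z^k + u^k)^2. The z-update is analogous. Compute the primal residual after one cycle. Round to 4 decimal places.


ADMM iteration with rho = 5.0, z^k = -0.0385, u^k = 1.7552
Step 1: x-update.
Minimize 5*x^2 + 6*x + (5.0/2)*(x + 0.0385 + 1.7552)^2
FOC: (2*5 + 5.0)*x = -6 + 5.0*(-0.0385 - 1.7552)
x^{k+1} = -0.9979
Step 2: z-update.
Minimize 1*z^2 - 4*z + (5.0/2)*(-0.9979 - z + 1.7552)^2
FOC: (2*1 + 5.0)*z = 4 + 5.0*(-0.9979 + 1.7552)
z^{k+1} = 1.1124
Step 3: u-update.
u^{k+1} = 1.7552 - 0.9979 - 1.1124 = -0.3551
Step 4: Primal residual = |-0.9979 - 1.1124| = 2.1103


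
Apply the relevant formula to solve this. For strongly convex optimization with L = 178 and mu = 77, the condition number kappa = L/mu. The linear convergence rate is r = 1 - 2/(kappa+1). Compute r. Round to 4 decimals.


Step 1: Compute the condition number.
kappa = L/mu = 178/77 = 2.3117
Step 2: Compute the convergence rate.
r = 1 - 2/(kappa + 1) = 1 - 2*mu/(L + mu) = (L - mu)/(L + mu) = 101/255 = 0.3961


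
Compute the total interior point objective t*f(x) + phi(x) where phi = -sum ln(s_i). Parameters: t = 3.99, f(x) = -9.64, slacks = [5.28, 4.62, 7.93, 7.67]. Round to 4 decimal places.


Step 1: Compute log-barrier.
ln values: [1.6639, 1.5304, 2.0707, 2.0373]
phi = -(1.6639 + 1.5304 + 2.0707 + 2.0373) = -7.3023
Step 2: Compute augmented objective.
t*f(x) = 3.99*-9.64 = -38.4636
Total = -38.4636 - 7.3023 = -45.7659


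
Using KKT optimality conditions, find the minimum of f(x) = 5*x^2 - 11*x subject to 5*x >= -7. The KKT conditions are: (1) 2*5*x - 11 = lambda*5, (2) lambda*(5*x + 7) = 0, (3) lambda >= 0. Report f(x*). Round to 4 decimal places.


Step 1: Try lambda = 0 (constraint inactive).
Stationarity: 2*5*x - 11 = 0
x* = 11/(2*5) = 1.1
Check constraint: 5*1.1 = 5.5 >= -7 -- satisfied.
Step 2: Compute optimal value.
f(x*) = 5*1.1^2 - 11*1.1 = -6.05


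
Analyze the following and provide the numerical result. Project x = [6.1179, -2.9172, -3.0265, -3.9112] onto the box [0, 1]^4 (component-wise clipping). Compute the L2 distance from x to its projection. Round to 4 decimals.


Project each component onto [0, 1].
clip(6.1179) = 1.0, clip(-2.9172) = 0.0, clip(-3.0265) = 0.0, clip(-3.9112) = 0.0
Projection = [1.0, 0.0, 0.0, 0.0]
Squared diffs: [26.1929, 8.5101, 9.1597, 15.2975]
Distance = sqrt(59.1602) = 7.6916


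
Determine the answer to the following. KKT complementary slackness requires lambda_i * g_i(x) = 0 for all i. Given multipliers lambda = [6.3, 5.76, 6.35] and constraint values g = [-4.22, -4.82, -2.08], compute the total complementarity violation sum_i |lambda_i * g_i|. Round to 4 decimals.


KKT complementary slackness check:
lambda_1 * g_1 = 6.3 * -4.22 = -26.586
lambda_2 * g_2 = 5.76 * -4.82 = -27.7632
lambda_3 * g_3 = 6.35 * -2.08 = -13.208
Total violation = 26.586 + 27.7632 + 13.208 = 67.5572


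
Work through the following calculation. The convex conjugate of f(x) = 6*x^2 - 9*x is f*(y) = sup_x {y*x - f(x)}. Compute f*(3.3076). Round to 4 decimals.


f*(y) = sup_x {y*x - a*x^2 - b*x} = sup_x {(y-b)*x - a*x^2}
FOC: (y - b) - 2a*x = 0 => x* = (y - b)/(2a)
x* = (3.3076 + 9)/(2*6) = 1.0256
f*(3.3076) = (y-b)^2/(4a) = (3.3076 + 9)^2/(4*6)
= 151.477/24 = 6.3115


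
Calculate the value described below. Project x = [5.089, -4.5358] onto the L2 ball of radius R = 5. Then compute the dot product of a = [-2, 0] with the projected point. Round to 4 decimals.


Step 1: Compute ||x|| (intermediates to 6 decimals).
||x|| = sqrt(5.089^2 + (-4.5358)^2) = 6.816994
Step 2: Project.
Since ||x|| > R, scale = R/||x|| = 5/6.816994 = 0.733461, proj(x) = scale * x
proj(x) = [3.732583, -3.326832]
Step 3: Dot product.
a^T * proj(x) = -2*3.732583 + 0*(-3.326832) = -7.4652


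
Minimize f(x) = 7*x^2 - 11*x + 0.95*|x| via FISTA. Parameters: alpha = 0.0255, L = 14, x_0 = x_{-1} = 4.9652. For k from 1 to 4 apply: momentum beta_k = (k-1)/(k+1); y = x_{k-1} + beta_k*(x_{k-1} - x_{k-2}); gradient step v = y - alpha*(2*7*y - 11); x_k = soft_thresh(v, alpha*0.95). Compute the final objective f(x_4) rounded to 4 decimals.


FISTA on f(x) = 7*x^2 - 11*x + 0.95*|x|
L = 14, alpha = 0.0255
Iteration 1: beta = 0.0, y = 4.9652 + 0.0*(4.9652 - 4.9652) = 4.9652
  grad(y) = 58.5128, v = y - alpha*grad = 3.4731
  prox(v) = soft_thresh(3.4731, 0.0242) = 3.4489
Iteration 2: beta = 0.3333, y = 3.4489 + 0.3333*(3.4489 - 4.9652) = 2.9435
  grad(y) = 30.2085, v = y - alpha*grad = 2.1731
  prox(v) = soft_thresh(2.1731, 0.0242) = 2.1489
Iteration 3: beta = 0.5, y = 2.1489 + 0.5*(2.1489 - 3.4489) = 1.4989
  grad(y) = 9.9851, v = y - alpha*grad = 1.2443
  prox(v) = soft_thresh(1.2443, 0.0242) = 1.2201
Iteration 4: beta = 0.6, y = 1.2201 + 0.6*(1.2201 - 2.1489) = 0.6628
  grad(y) = -1.7209, v = y - alpha*grad = 0.7067
  prox(v) = soft_thresh(0.7067, 0.0242) = 0.6824
f(x_4) = 7*0.6824^2 - 11*0.6824 + 0.95*|0.6824| = -3.5985


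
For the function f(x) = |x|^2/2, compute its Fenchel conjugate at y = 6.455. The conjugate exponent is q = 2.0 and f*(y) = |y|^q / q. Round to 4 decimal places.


The conjugate exponent q satisfies 1/p + 1/q = 1.
p = 2, so q = 2/(2 - 1) = 2.0
|y|^q = 6.455^2.0 = 41.667
f*(6.455) = 41.667 / 2.0 = 20.8335


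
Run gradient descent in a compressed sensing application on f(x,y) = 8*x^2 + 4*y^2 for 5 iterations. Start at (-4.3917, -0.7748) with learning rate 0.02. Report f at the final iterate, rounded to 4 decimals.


Gradient descent on f(x,y) = 8*x^2 + 4*y^2.
Starting point: (-4.3917, -0.7748), alpha = 0.02
Step 1: grad_x = 2*8*-4.3917 = -70.2672, grad_y = 2*4*-0.7748 = -6.1984
  x_1 = -4.3917 - 0.02*-70.2672 = -2.9864
  y_1 = -0.7748 - 0.02*-6.1984 = -0.6508
Step 2: grad_x = 2*8*-2.9864 = -47.7817, grad_y = 2*4*-0.6508 = -5.2067
  x_2 = -2.9864 - 0.02*-47.7817 = -2.0307
  y_2 = -0.6508 - 0.02*-5.2067 = -0.5467
Step 3: grad_x = 2*8*-2.0307 = -32.4916, grad_y = 2*4*-0.5467 = -4.3736
  x_3 = -2.0307 - 0.02*-32.4916 = -1.3809
  y_3 = -0.5467 - 0.02*-4.3736 = -0.4592
Step 4: grad_x = 2*8*-1.3809 = -22.0943, grad_y = 2*4*-0.4592 = -3.6738
  x_4 = -1.3809 - 0.02*-22.0943 = -0.939
  y_4 = -0.4592 - 0.02*-3.6738 = -0.3858
Step 5: grad_x = 2*8*-0.939 = -15.0241, grad_y = 2*4*-0.3858 = -3.086
  x_5 = -0.939 - 0.02*-15.0241 = -0.6385
  y_5 = -0.3858 - 0.02*-3.086 = -0.324
f(-0.6385, -0.324) = 8*(-0.6385)^2 + 4*(-0.324)^2 = 3.6817


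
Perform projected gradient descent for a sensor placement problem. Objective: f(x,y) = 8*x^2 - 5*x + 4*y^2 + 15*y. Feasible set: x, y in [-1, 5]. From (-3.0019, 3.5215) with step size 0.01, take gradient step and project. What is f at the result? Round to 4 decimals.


Step 1: Compute gradient at (-3.0019, 3.5215).
grad_x = 2*8*-3.0019 - 5 = -53.0304
grad_y = 2*4*3.5215 + 15 = 43.172
Step 2: Gradient step.
x_raw = -3.0019 - 0.01*-53.0304 = -2.4716
y_raw = 3.5215 - 0.01*43.172 = 3.0898
Step 3: Project onto [-1, 5].
x_proj = clip(-2.4716) = -1.0
y_proj = clip(3.0898) = 3.0898
Step 4: Evaluate f.
f(-1.0, 3.0898) = 97.5337


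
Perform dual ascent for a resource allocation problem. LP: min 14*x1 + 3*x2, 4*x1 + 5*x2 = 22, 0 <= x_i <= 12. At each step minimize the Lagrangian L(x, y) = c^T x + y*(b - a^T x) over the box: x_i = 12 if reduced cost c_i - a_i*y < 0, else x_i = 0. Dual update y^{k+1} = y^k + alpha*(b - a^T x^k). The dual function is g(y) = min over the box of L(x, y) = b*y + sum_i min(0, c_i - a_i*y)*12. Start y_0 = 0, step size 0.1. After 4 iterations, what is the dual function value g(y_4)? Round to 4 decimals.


Dual ascent for LP: min 14*x1 + 3*x2, 4*x1 + 5*x2 = 22, 0 <= x_i <= 12
Step 1: y^k = 0.0, reduced costs: (14.0, 3.0)
  x^k = (0.0, 0.0), subgradient = b - a^T x = 22.0
  y^{k+1} = 0.0 + 0.1*22.0 = 2.2
Step 2: y^k = 2.2, reduced costs: (5.2, -8.0)
  x^k = (0.0, 12.0), subgradient = b - a^T x = -38.0
  y^{k+1} = 2.2 + 0.1*-38.0 = -1.6
Step 3: y^k = -1.6, reduced costs: (20.4, 11.0)
  x^k = (0.0, 0.0), subgradient = b - a^T x = 22.0
  y^{k+1} = -1.6 + 0.1*22.0 = 0.6
Step 4: y^k = 0.6, reduced costs: (11.6, 0.0)
  x^k = (0.0, 0.0), subgradient = b - a^T x = 22.0
  y^{k+1} = 0.6 + 0.1*22.0 = 2.8
Dual objective at y_4 = 2.8: reduced costs (2.8, -11.0), box minimizer x = (0.0, 12.0)
g(y_4) = b*y + (c1 - a1*y)*x1 + (c2 - a2*y)*x2 = 22*2.8 + 2.8*0.0 + (-11.0)*12.0 = 61.6 + 0.0 - 132.0 = -70.4


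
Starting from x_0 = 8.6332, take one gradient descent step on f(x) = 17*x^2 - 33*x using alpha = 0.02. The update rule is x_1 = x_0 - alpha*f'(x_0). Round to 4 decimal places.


We compute the gradient at x_0 and apply the update.
f'(x) = 34*x - 33
f'(8.6332) = 34*8.6332 - 33 = 260.5288
x_1 = 8.6332 - 0.02*260.5288 = 3.4226


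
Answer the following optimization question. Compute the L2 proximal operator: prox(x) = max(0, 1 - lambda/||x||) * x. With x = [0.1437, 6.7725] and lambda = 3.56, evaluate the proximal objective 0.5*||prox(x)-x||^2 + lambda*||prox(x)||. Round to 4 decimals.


Step 1: Compute ||x||.
||x|| = 6.774
Step 2: Compute scaling factor.
scale = max(0, 1 - 3.56/6.774) = 0.4745
Step 3: prox(x) = [0.0682, 3.2133]
||prox(x)|| = 3.214
Step 4: Proximal objective.
0.5*||prox-x||^2 = 6.3368
lambda*||prox|| = 11.4418
Total = 17.7787


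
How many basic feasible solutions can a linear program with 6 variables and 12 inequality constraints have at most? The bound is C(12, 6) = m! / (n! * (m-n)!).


Each vertex corresponds to some choice of n active constraints out of m, so the number of vertices is at most C(m, n) = m! / (n!(m-n)!).
m = 12, n = 6
Numerator: 12 * 11 * 10 * 9 * 8 * 7
Denominator: 6! = 720
C(12, 6) = 924


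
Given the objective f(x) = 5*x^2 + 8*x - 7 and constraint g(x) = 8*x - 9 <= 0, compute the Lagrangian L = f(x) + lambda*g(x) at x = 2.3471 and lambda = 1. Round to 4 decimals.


Step 1: Evaluate f(x).
f(2.3471) = 5*2.3471^2 + 8*2.3471 - 7 = 39.3212
Step 2: Evaluate g(x).
g(2.3471) = 8*2.3471 - 9 = 9.7768
Step 3: Compute Lagrangian.
L = 39.3212 + 1*9.7768 = 49.098


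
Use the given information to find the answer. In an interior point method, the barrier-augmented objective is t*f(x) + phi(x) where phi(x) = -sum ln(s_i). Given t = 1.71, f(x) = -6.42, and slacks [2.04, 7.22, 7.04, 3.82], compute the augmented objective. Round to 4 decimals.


Step 1: Compute log-barrier.
ln values: [0.7129, 1.9769, 1.9516, 1.3403]
phi = -(0.7129 + 1.9769 + 1.9516 + 1.3403) = -5.9817
Step 2: Compute augmented objective.
t*f(x) = 1.71*-6.42 = -10.9782
Total = -10.9782 - 5.9817 = -16.9599


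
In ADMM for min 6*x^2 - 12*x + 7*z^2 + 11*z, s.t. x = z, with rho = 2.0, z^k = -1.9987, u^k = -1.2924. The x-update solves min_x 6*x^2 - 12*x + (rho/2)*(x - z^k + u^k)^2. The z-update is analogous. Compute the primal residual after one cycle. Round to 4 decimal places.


ADMM iteration with rho = 2.0, z^k = -1.9987, u^k = -1.2924
Step 1: x-update.
Minimize 6*x^2 - 12*x + (2.0/2)*(x + 1.9987 - 1.2924)^2
FOC: (2*6 + 2.0)*x = 12 + 2.0*(-1.9987 + 1.2924)
x^{k+1} = 0.7562
Step 2: z-update.
Minimize 7*z^2 + 11*z + (2.0/2)*(0.7562 - z - 1.2924)^2
FOC: (2*7 + 2.0)*z = -11 + 2.0*(0.7562 - 1.2924)
z^{k+1} = -0.7545
Step 3: u-update.
u^{k+1} = -1.2924 + 0.7562 + 0.7545 = 0.2184
Step 4: Primal residual = |0.7562 + 0.7545| = 1.5108


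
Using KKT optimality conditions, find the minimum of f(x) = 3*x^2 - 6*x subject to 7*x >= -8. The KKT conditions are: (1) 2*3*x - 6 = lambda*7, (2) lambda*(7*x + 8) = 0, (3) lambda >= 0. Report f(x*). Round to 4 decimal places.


Step 1: Try lambda = 0 (constraint inactive).
Stationarity: 2*3*x - 6 = 0
x* = 6/(2*3) = 1.0
Check constraint: 7*1.0 = 7.0 >= -8 -- satisfied.
Step 2: Compute optimal value.
f(x*) = 3*1.0^2 - 6*1.0 = -3.0


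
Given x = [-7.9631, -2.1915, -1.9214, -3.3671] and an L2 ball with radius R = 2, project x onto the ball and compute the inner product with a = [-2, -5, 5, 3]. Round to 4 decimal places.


Step 1: Compute ||x|| (intermediates to 6 decimals).
||x|| = sqrt((-7.9631)^2 + (-2.1915)^2 + (-1.9214)^2 + (-3.3671)^2) = 9.123748
Step 2: Project.
Since ||x|| > R, scale = R/||x|| = 2/9.123748 = 0.219208, proj(x) = scale * x
proj(x) = [-1.745575, -0.480394, -0.421186, -0.738095]
Step 3: Dot product.
a^T * proj(x) = -2*(-1.745575) - 5*(-0.480394) + 5*(-0.421186) + 3*(-0.738095) = 1.5729


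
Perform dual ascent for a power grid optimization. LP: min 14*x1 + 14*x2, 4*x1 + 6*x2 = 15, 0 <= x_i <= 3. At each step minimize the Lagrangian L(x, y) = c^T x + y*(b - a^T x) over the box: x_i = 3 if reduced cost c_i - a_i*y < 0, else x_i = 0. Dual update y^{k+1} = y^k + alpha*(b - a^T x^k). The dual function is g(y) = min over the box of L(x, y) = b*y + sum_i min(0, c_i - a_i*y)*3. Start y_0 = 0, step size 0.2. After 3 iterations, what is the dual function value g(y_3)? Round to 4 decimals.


Dual ascent for LP: min 14*x1 + 14*x2, 4*x1 + 6*x2 = 15, 0 <= x_i <= 3
Step 1: y^k = 0.0, reduced costs: (14.0, 14.0)
  x^k = (0.0, 0.0), subgradient = b - a^T x = 15.0
  y^{k+1} = 0.0 + 0.2*15.0 = 3.0
Step 2: y^k = 3.0, reduced costs: (2.0, -4.0)
  x^k = (0.0, 3.0), subgradient = b - a^T x = -3.0
  y^{k+1} = 3.0 + 0.2*-3.0 = 2.4
Step 3: y^k = 2.4, reduced costs: (4.4, -0.4)
  x^k = (0.0, 3.0), subgradient = b - a^T x = -3.0
  y^{k+1} = 2.4 + 0.2*-3.0 = 1.8
Dual objective at y_3 = 1.8: reduced costs (6.8, 3.2), box minimizer x = (0.0, 0.0)
g(y_3) = b*y + (c1 - a1*y)*x1 + (c2 - a2*y)*x2 = 15*1.8 + 6.8*0.0 + 3.2*0.0 = 27.0 + 0.0 + 0.0 = 27.0


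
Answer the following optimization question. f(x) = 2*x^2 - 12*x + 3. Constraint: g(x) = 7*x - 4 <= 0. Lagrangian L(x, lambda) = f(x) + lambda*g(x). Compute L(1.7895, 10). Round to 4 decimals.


Step 1: Evaluate f(x).
f(1.7895) = 2*1.7895^2 - 12*1.7895 + 3 = -12.0694
Step 2: Evaluate g(x).
g(1.7895) = 7*1.7895 - 4 = 8.5265
Step 3: Compute Lagrangian.
L = -12.0694 + 10*8.5265 = 73.1956


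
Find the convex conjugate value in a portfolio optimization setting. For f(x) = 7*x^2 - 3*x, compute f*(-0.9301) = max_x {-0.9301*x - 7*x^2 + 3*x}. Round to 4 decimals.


f*(y) = sup_x {y*x - a*x^2 - b*x} = sup_x {(y-b)*x - a*x^2}
FOC: (y - b) - 2a*x = 0 => x* = (y - b)/(2a)
x* = (-0.9301 + 3)/(2*7) = 0.1479
f*(-0.9301) = (y-b)^2/(4a) = (-0.9301 + 3)^2/(4*7)
= 4.2845/28 = 0.153


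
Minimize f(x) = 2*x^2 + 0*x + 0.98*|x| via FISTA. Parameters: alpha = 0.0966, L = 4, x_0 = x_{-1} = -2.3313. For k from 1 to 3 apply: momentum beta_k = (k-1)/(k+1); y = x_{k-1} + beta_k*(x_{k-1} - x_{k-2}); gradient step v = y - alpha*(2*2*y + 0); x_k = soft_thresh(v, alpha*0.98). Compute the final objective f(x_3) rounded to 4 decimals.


FISTA on f(x) = 2*x^2 + 0*x + 0.98*|x|
L = 4, alpha = 0.0966
Iteration 1: beta = 0.0, y = -2.3313 + 0.0*(-2.3313 + 2.3313) = -2.3313
  grad(y) = -9.3252, v = y - alpha*grad = -1.4305
  prox(v) = soft_thresh(-1.4305, 0.0947) = -1.3358
Iteration 2: beta = 0.3333, y = -1.3358 + 0.3333*(-1.3358 + 2.3313) = -1.004
  grad(y) = -4.016, v = y - alpha*grad = -0.616
  prox(v) = soft_thresh(-0.616, 0.0947) = -0.5214
Iteration 3: beta = 0.5, y = -0.5214 + 0.5*(-0.5214 + 1.3358) = -0.1142
  grad(y) = -0.4566, v = y - alpha*grad = -0.07
  prox(v) = soft_thresh(-0.07, 0.0947) = 0.0
f(x_3) = 2*0.0^2 + 0*0.0 + 0.98*|0.0| = 0.0


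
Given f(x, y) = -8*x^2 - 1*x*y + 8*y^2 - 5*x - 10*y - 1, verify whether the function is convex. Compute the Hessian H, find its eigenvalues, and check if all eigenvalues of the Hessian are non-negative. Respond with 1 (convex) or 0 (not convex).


The Hessian of f(x,y) = -8*x^2 - 1*x*y + 8*y^2 - 5*x - 10*y - 1 is:
H = [[-16, -1], [-1, 16]]
Trace = -16 + 16 = 0
Determinant = -16*16 - (-1)^2 = -257
Discriminant = (0)^2 - 4*-257 = 1028.0
Eigenvalues: lambda_1 = -16.0312, lambda_2 = 16.0312
The function is not convex.

0


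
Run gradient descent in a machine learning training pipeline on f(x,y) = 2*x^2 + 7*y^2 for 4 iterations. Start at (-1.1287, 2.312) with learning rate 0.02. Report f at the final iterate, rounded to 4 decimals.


Gradient descent on f(x,y) = 2*x^2 + 7*y^2.
Starting point: (-1.1287, 2.312), alpha = 0.02
Step 1: grad_x = 2*2*-1.1287 = -4.5148, grad_y = 2*7*2.312 = 32.368
  x_1 = -1.1287 - 0.02*-4.5148 = -1.0384
  y_1 = 2.312 - 0.02*32.368 = 1.6646
Step 2: grad_x = 2*2*-1.0384 = -4.1536, grad_y = 2*7*1.6646 = 23.305
  x_2 = -1.0384 - 0.02*-4.1536 = -0.9553
  y_2 = 1.6646 - 0.02*23.305 = 1.1985
Step 3: grad_x = 2*2*-0.9553 = -3.8213, grad_y = 2*7*1.1985 = 16.7796
  x_3 = -0.9553 - 0.02*-3.8213 = -0.8789
  y_3 = 1.1985 - 0.02*16.7796 = 0.8629
Step 4: grad_x = 2*2*-0.8789 = -3.5156, grad_y = 2*7*0.8629 = 12.0813
  x_4 = -0.8789 - 0.02*-3.5156 = -0.8086
  y_4 = 0.8629 - 0.02*12.0813 = 0.6213
f(-0.8086, 0.6213) = 2*(-0.8086)^2 + 7*0.6213^2 = 4.0099


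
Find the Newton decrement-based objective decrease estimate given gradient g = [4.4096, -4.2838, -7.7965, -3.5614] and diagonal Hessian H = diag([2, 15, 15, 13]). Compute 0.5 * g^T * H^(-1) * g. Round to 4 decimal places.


Step 1: H is diagonal, so H^(-1) * g = [2.2048, -0.2856, -0.5198, -0.274].
Step 2: g^T H^(-1) g = sum_i g_i^2 / H_ii
  = (4.4096)^2/2 + (-4.2838)^2/15 + (-7.7965)^2/15 + (-3.5614)^2/13
  = 9.7223 + 1.2234 + 4.0524 + 0.9757 = 15.9737
Step 3: Objective decrease = 0.5 * g^T H^(-1) g = 7.9869


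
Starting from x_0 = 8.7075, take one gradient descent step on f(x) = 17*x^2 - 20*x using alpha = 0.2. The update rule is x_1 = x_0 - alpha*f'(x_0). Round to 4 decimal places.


We compute the gradient at x_0 and apply the update.
f'(x) = 34*x - 20
f'(8.7075) = 34*8.7075 - 20 = 276.055
x_1 = 8.7075 - 0.2*276.055 = -46.5035


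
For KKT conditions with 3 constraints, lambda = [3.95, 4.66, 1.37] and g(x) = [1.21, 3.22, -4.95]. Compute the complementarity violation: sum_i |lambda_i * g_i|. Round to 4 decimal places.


KKT complementary slackness check:
lambda_1 * g_1 = 3.95 * 1.21 = 4.7795
lambda_2 * g_2 = 4.66 * 3.22 = 15.0052
lambda_3 * g_3 = 1.37 * -4.95 = -6.7815
Total violation = 4.7795 + 15.0052 + 6.7815 = 26.5662


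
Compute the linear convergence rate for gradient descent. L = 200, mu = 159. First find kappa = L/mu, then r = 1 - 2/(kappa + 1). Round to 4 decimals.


Step 1: Compute the condition number.
kappa = L/mu = 200/159 = 1.2579
Step 2: Compute the convergence rate.
r = 1 - 2/(kappa + 1) = 1 - 2*mu/(L + mu) = (L - mu)/(L + mu) = 41/359 = 0.1142


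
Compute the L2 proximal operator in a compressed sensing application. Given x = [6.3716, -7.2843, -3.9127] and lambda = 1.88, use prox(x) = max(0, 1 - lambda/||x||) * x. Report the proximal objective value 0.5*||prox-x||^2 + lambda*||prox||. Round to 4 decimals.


Step 1: Compute ||x||.
||x|| = 10.4388
Step 2: Compute scaling factor.
scale = max(0, 1 - 1.88/10.4388) = 0.8199
Step 3: prox(x) = [5.2241, -5.9724, -3.208]
||prox(x)|| = 8.5588
Step 4: Proximal objective.
0.5*||prox-x||^2 = 1.7672
lambda*||prox|| = 16.0905
Total = 17.8577


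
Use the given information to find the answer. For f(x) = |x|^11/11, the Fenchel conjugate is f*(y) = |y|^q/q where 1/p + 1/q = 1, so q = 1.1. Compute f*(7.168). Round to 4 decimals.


The conjugate exponent q satisfies 1/p + 1/q = 1.
p = 11, so q = 11/(11 - 1) = 1.1
|y|^q = 7.168^1.1 = 8.7285
f*(7.168) = 8.7285 / 1.1 = 7.935


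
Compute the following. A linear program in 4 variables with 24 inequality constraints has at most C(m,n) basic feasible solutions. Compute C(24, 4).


Each vertex corresponds to some choice of n active constraints out of m, so the number of vertices is at most C(m, n) = m! / (n!(m-n)!).
m = 24, n = 4
Numerator: 24 * 23 * 22 * 21
Denominator: 4! = 24
C(24, 4) = 10626


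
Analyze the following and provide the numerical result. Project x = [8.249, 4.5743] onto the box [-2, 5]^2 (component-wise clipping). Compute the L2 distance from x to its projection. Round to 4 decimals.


Project each component onto [-2, 5].
clip(8.249) = 5.0, clip(4.5743) = 4.5743
Projection = [5.0, 4.5743]
Squared diffs: [10.556, 0.0]
Distance = sqrt(10.556) = 3.249


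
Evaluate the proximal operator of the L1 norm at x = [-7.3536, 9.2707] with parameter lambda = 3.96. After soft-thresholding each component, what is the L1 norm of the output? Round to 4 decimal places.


Soft-thresholding with lambda = 3.96:
prox(-7.3536) = sign(-7.3536)*max(|-7.3536| - 3.96, 0) = -3.3936
prox(9.2707) = sign(9.2707)*max(|9.2707| - 3.96, 0) = 5.3107
prox(x) = [-3.3936, 5.3107]
||prox(x)||_1 = 3.3936 + 5.3107 = 8.7043


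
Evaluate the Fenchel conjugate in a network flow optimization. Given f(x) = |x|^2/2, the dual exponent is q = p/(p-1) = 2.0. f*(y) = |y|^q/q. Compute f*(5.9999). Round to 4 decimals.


The conjugate exponent q satisfies 1/p + 1/q = 1.
p = 2, so q = 2/(2 - 1) = 2.0
|y|^q = 5.9999^2.0 = 35.9988
f*(5.9999) = 35.9988 / 2.0 = 17.9994


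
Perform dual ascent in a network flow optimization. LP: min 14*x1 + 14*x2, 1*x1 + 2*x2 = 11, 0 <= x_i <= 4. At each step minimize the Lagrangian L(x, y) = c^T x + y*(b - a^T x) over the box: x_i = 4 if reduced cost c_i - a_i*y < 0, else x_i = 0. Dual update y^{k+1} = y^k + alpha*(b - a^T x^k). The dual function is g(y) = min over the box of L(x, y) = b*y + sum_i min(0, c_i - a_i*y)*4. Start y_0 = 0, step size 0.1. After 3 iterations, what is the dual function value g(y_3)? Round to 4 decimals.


Dual ascent for LP: min 14*x1 + 14*x2, 1*x1 + 2*x2 = 11, 0 <= x_i <= 4
Step 1: y^k = 0.0, reduced costs: (14.0, 14.0)
  x^k = (0.0, 0.0), subgradient = b - a^T x = 11.0
  y^{k+1} = 0.0 + 0.1*11.0 = 1.1
Step 2: y^k = 1.1, reduced costs: (12.9, 11.8)
  x^k = (0.0, 0.0), subgradient = b - a^T x = 11.0
  y^{k+1} = 1.1 + 0.1*11.0 = 2.2
Step 3: y^k = 2.2, reduced costs: (11.8, 9.6)
  x^k = (0.0, 0.0), subgradient = b - a^T x = 11.0
  y^{k+1} = 2.2 + 0.1*11.0 = 3.3
Dual objective at y_3 = 3.3: reduced costs (10.7, 7.4), box minimizer x = (0.0, 0.0)
g(y_3) = b*y + (c1 - a1*y)*x1 + (c2 - a2*y)*x2 = 11*3.3 + 10.7*0.0 + 7.4*0.0 = 36.3 + 0.0 + 0.0 = 36.3


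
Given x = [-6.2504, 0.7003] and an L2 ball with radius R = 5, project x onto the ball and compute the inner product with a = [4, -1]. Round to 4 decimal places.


Step 1: Compute ||x|| (intermediates to 6 decimals).
||x|| = sqrt((-6.2504)^2 + 0.7003^2) = 6.289509
Step 2: Project.
Since ||x|| > R, scale = R/||x|| = 5/6.289509 = 0.794975, proj(x) = scale * x
proj(x) = [-4.968912, 0.556721]
Step 3: Dot product.
a^T * proj(x) = 4*(-4.968912) - 1*0.556721 = -20.4324


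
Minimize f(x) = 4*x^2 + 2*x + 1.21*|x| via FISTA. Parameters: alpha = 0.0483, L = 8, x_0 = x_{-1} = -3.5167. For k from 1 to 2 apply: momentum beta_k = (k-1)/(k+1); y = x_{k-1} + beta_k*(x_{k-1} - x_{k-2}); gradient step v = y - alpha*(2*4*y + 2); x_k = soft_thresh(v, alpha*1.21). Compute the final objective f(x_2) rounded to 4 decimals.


FISTA on f(x) = 4*x^2 + 2*x + 1.21*|x|
L = 8, alpha = 0.0483
Iteration 1: beta = 0.0, y = -3.5167 + 0.0*(-3.5167 + 3.5167) = -3.5167
  grad(y) = -26.1336, v = y - alpha*grad = -2.2544
  prox(v) = soft_thresh(-2.2544, 0.0584) = -2.196
Iteration 2: beta = 0.3333, y = -2.196 + 0.3333*(-2.196 + 3.5167) = -1.7558
  grad(y) = -12.0462, v = y - alpha*grad = -1.1739
  prox(v) = soft_thresh(-1.1739, 0.0584) = -1.1155
f(x_2) = 4*(-1.1155)^2 + 2*(-1.1155) + 1.21*|-1.1155| = 4.0961


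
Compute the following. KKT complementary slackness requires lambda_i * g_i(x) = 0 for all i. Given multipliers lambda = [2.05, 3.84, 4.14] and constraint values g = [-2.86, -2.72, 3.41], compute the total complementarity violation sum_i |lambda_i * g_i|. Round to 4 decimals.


KKT complementary slackness check:
lambda_1 * g_1 = 2.05 * -2.86 = -5.863
lambda_2 * g_2 = 3.84 * -2.72 = -10.4448
lambda_3 * g_3 = 4.14 * 3.41 = 14.1174
Total violation = 5.863 + 10.4448 + 14.1174 = 30.4252


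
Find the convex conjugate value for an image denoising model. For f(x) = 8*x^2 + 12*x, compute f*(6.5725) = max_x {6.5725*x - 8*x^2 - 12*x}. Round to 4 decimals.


f*(y) = sup_x {y*x - a*x^2 - b*x} = sup_x {(y-b)*x - a*x^2}
FOC: (y - b) - 2a*x = 0 => x* = (y - b)/(2a)
x* = (6.5725 - 12)/(2*8) = -0.3392
f*(6.5725) = (y-b)^2/(4a) = (6.5725 - 12)^2/(4*8)
= 29.4578/32 = 0.9206


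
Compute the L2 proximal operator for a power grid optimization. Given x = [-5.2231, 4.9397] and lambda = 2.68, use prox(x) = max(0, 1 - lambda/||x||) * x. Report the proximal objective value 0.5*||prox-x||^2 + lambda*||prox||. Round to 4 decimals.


Step 1: Compute ||x||.
||x|| = 7.189
Step 2: Compute scaling factor.
scale = max(0, 1 - 2.68/7.189) = 0.6272
Step 3: prox(x) = [-3.276, 3.0982]
||prox(x)|| = 4.509
Step 4: Proximal objective.
0.5*||prox-x||^2 = 3.5912
lambda*||prox|| = 12.0841
Total = 15.6753


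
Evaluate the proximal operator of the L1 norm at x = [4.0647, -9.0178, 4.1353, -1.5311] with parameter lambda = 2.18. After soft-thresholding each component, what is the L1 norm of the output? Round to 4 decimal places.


Soft-thresholding with lambda = 2.18:
prox(4.0647) = sign(4.0647)*max(|4.0647| - 2.18, 0) = 1.8847
prox(-9.0178) = sign(-9.0178)*max(|-9.0178| - 2.18, 0) = -6.8378
prox(4.1353) = sign(4.1353)*max(|4.1353| - 2.18, 0) = 1.9553
prox(-1.5311) = sign(-1.5311)*max(|-1.5311| - 2.18, 0) = 0.0
prox(x) = [1.8847, -6.8378, 1.9553, 0.0]
||prox(x)||_1 = 1.8847 + 6.8378 + 1.9553 + 0.0 = 10.6778


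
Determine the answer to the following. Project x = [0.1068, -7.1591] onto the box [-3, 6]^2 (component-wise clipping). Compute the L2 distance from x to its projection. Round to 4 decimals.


Project each component onto [-3, 6].
clip(0.1068) = 0.1068, clip(-7.1591) = -3.0
Projection = [0.1068, -3.0]
Squared diffs: [0.0, 17.2981]
Distance = sqrt(17.2981) = 4.1591


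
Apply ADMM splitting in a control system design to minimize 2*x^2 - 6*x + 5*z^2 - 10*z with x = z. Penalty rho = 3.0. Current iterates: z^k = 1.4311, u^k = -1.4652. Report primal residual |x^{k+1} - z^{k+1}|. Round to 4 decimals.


ADMM iteration with rho = 3.0, z^k = 1.4311, u^k = -1.4652
Step 1: x-update.
Minimize 2*x^2 - 6*x + (3.0/2)*(x - 1.4311 - 1.4652)^2
FOC: (2*2 + 3.0)*x = 6 + 3.0*(1.4311 + 1.4652)
x^{k+1} = 2.0984
Step 2: z-update.
Minimize 5*z^2 - 10*z + (3.0/2)*(2.0984 - z - 1.4652)^2
FOC: (2*5 + 3.0)*z = 10 + 3.0*(2.0984 - 1.4652)
z^{k+1} = 0.9154
Step 3: u-update.
u^{k+1} = -1.4652 + 2.0984 - 0.9154 = -0.2821
Step 4: Primal residual = |2.0984 - 0.9154| = 1.1831


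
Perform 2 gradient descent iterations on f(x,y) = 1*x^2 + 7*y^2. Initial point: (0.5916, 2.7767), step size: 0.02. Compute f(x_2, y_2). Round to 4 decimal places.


Gradient descent on f(x,y) = 1*x^2 + 7*y^2.
Starting point: (0.5916, 2.7767), alpha = 0.02
Step 1: grad_x = 2*1*0.5916 = 1.1832, grad_y = 2*7*2.7767 = 38.8738
  x_1 = 0.5916 - 0.02*1.1832 = 0.5679
  y_1 = 2.7767 - 0.02*38.8738 = 1.9992
Step 2: grad_x = 2*1*0.5679 = 1.1359, grad_y = 2*7*1.9992 = 27.9891
  x_2 = 0.5679 - 0.02*1.1359 = 0.5452
  y_2 = 1.9992 - 0.02*27.9891 = 1.4394
f(0.5452, 1.4394) = 1*0.5452^2 + 7*1.4394^2 = 14.8012


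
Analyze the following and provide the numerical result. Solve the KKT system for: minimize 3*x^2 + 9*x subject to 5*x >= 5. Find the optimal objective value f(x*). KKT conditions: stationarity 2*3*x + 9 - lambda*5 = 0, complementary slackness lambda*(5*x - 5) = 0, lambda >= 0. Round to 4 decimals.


Step 1: Try lambda = 0 (constraint inactive).
x_unc = -9/(2*3) = -1.5
Check: 5*-1.5 = -7.5 < 5 -- violated!
Step 2: Constraint must be active: 5*x = 5
x* = 5/5 = 1.0
lambda = (2*3*1.0 + 9)/5 = 3.0
Step 3: Compute optimal value.
f(x*) = 3*1.0^2 + 9*1.0 = 12.0


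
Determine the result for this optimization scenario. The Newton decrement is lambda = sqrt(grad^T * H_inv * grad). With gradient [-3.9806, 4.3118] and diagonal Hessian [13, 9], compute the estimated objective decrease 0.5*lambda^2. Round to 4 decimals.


Step 1: H is diagonal, so H^(-1) * g = [-0.3062, 0.4791].
Step 2: g^T H^(-1) g = sum_i g_i^2 / H_ii
  = (-3.9806)^2/13 + (4.3118)^2/9
  = 1.2189 + 2.0657 = 3.2846
Step 3: Objective decrease = 0.5 * g^T H^(-1) g = 1.6423


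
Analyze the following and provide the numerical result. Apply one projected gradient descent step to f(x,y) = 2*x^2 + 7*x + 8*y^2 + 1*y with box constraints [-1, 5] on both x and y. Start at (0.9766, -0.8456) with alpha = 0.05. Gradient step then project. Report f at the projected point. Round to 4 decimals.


Step 1: Compute gradient at (0.9766, -0.8456).
grad_x = 2*2*0.9766 + 7 = 10.9064
grad_y = 2*8*-0.8456 + 1 = -12.5296
Step 2: Gradient step.
x_raw = 0.9766 - 0.05*10.9064 = 0.4313
y_raw = -0.8456 - 0.05*-12.5296 = -0.2191
Step 3: Project onto [-1, 5].
x_proj = clip(0.4313) = 0.4313
y_proj = clip(-0.2191) = -0.2191
Step 4: Evaluate f.
f(0.4313, -0.2191) = 3.556


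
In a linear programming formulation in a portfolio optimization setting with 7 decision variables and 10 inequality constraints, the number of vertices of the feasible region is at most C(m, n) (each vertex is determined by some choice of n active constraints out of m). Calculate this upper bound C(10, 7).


Each vertex corresponds to some choice of n active constraints out of m, so the number of vertices is at most C(m, n) = m! / (n!(m-n)!).
m = 10, n = 7
Numerator: 10 * 9 * 8 * 7 * 6 * 5 * 4
Denominator: 7! = 5040
C(10, 7) = 120


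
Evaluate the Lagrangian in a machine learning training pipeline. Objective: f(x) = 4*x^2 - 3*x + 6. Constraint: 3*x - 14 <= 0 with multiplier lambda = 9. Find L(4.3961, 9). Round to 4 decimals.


Step 1: Evaluate f(x).
f(4.3961) = 4*4.3961^2 - 3*4.3961 + 6 = 70.1145
Step 2: Evaluate g(x).
g(4.3961) = 3*4.3961 - 14 = -0.8117
Step 3: Compute Lagrangian.
L = 70.1145 + 9*-0.8117 = 62.8092


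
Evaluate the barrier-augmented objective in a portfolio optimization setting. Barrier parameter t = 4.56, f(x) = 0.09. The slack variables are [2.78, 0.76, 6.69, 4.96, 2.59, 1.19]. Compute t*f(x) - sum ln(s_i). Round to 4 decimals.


Step 1: Compute log-barrier.
ln values: [1.0225, -0.2744, 1.9006, 1.6014, 0.9517, 0.174]
phi = -(1.0225 - 0.2744 + 1.9006 + 1.6014 + 0.9517 + 0.174) = -5.3756
Step 2: Compute augmented objective.
t*f(x) = 4.56*0.09 = 0.4104
Total = 0.4104 - 5.3756 = -4.9652


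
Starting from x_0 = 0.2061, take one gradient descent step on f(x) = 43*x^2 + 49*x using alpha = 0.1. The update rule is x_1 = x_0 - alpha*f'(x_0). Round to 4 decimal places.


We compute the gradient at x_0 and apply the update.
f'(x) = 86*x + 49
f'(0.2061) = 86*0.2061 + 49 = 66.7246
x_1 = 0.2061 - 0.1*66.7246 = -6.4664
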